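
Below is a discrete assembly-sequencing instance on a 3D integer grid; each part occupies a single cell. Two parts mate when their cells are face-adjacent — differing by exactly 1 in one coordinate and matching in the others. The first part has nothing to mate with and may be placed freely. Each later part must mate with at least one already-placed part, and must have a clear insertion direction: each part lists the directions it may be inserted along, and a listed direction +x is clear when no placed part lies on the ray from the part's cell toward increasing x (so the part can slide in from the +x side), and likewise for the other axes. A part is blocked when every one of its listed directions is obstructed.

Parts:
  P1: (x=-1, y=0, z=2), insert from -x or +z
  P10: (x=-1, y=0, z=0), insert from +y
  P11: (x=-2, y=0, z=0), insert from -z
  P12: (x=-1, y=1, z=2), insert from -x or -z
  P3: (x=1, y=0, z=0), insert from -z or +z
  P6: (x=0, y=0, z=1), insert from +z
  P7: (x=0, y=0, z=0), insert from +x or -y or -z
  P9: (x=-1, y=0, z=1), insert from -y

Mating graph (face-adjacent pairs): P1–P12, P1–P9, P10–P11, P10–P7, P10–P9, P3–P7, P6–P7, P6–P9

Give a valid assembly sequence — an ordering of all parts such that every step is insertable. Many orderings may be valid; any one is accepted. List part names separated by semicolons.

P12; P1; P9; P10; P6; P11; P7; P3

1. P12@(-1, 1, 2) [-x clear] — {P12}
2. P1@(-1, 0, 2) [-x clear] — {P1, P12}
3. P9@(-1, 0, 1) [-y clear] — {P1, P12, P9}
4. P10@(-1, 0, 0) [+y clear] — {P1, P10, P12, P9}
5. P6@(0, 0, 1) [+z clear] — {P1, P10, P12, P6, P9}
6. P11@(-2, 0, 0) [-z clear] — {P1, P10, P11, P12, P6, P9}
7. P7@(0, 0, 0) [+x clear] — {P1, P10, P11, P12, P6, P7, P9}
8. P3@(1, 0, 0) [-z clear] — {P1, P10, P11, P12, P3, P6, P7, P9}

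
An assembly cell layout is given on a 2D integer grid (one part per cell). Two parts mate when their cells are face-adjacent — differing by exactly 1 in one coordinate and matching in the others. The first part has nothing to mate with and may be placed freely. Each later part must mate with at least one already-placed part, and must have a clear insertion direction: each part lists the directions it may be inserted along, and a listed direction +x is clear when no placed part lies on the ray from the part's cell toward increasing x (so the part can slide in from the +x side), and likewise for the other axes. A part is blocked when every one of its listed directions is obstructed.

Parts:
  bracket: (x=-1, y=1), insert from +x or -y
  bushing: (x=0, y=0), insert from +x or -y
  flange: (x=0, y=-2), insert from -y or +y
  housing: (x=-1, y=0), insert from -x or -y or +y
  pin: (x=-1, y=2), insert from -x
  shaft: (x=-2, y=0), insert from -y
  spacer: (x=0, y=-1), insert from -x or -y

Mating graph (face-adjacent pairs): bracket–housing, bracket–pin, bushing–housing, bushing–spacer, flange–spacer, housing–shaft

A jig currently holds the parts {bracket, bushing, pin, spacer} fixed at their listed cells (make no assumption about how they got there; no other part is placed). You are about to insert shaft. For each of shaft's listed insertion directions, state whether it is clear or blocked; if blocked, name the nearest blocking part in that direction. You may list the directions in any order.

-y: clear

-y: ray from shaft(-2, 0) has no placed part ⇒ clear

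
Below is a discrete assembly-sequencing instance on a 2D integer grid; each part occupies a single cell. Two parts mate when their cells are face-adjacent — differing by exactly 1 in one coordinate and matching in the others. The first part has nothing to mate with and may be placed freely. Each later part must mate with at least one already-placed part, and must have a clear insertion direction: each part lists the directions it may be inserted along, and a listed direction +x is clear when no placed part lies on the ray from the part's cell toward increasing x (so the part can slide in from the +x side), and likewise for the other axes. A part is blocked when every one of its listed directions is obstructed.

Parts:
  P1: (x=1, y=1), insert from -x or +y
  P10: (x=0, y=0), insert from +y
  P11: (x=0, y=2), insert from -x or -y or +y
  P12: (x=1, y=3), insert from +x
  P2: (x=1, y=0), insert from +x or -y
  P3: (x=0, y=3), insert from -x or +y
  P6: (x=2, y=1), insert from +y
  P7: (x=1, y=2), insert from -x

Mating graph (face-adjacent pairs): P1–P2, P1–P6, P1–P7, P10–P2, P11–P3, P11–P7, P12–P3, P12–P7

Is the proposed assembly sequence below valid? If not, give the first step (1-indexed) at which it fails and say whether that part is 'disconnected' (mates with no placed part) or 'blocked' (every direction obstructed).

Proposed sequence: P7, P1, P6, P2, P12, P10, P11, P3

1. P7@(1, 2) [-x clear] — {P7}
2. P1@(1, 1) [-x clear] — {P1, P7}
3. P6@(2, 1) [+y clear] — {P1, P6, P7}
4. P2@(1, 0) [+x clear] — {P1, P2, P6, P7}
5. P12@(1, 3) [+x clear] — {P1, P12, P2, P6, P7}
6. P10@(0, 0) [+y clear] — {P1, P10, P12, P2, P6, P7}
7. P11@(0, 2) [-x clear] — {P1, P10, P11, P12, P2, P6, P7}
8. P3@(0, 3) [-x clear] — {P1, P10, P11, P12, P2, P3, P6, P7}

Valid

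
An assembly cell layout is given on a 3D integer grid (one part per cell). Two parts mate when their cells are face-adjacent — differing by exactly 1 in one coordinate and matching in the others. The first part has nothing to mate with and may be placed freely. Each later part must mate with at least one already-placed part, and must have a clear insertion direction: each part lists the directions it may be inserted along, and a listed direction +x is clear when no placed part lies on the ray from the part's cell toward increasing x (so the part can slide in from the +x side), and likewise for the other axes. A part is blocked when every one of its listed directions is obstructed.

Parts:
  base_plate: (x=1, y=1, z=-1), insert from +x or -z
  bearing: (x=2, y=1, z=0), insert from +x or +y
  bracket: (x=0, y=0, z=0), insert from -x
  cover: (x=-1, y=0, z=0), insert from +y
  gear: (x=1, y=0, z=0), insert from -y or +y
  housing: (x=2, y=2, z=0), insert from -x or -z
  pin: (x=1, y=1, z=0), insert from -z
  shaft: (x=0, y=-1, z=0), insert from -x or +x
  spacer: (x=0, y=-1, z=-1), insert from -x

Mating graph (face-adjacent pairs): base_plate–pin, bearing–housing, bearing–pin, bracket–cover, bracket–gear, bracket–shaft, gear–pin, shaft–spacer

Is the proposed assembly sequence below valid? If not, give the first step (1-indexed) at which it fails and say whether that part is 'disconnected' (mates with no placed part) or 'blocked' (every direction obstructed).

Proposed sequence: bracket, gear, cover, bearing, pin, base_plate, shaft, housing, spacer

Invalid at step 4 (disconnected)

1. bracket@(0, 0, 0) [-x clear] — {bracket}
2. gear@(1, 0, 0) [-y clear] — {bracket, gear}
3. cover@(-1, 0, 0) [+y clear] — {bracket, cover, gear}
4. bearing@(2, 1, 0) — no placed neighbour ⇒ disconnected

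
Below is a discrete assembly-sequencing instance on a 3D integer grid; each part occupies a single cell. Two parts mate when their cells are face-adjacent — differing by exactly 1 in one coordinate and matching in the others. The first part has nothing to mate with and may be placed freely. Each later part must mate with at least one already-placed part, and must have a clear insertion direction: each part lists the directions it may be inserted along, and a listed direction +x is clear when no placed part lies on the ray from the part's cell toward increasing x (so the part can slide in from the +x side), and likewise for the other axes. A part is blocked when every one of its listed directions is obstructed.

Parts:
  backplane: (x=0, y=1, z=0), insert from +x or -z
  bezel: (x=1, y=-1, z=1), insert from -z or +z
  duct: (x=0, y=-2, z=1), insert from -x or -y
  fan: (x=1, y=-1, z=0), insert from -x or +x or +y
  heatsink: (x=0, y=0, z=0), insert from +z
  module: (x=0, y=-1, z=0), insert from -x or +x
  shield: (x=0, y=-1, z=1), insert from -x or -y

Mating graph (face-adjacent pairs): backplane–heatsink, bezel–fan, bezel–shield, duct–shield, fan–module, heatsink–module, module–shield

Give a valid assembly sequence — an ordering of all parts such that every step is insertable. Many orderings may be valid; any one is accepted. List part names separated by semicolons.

duct; shield; bezel; fan; module; heatsink; backplane

1. duct@(0, -2, 1) [-x clear] — {duct}
2. shield@(0, -1, 1) [-x clear] — {duct, shield}
3. bezel@(1, -1, 1) [-z clear] — {bezel, duct, shield}
4. fan@(1, -1, 0) [-x clear] — {bezel, duct, fan, shield}
5. module@(0, -1, 0) [-x clear] — {bezel, duct, fan, module, shield}
6. heatsink@(0, 0, 0) [+z clear] — {bezel, duct, fan, heatsink, module, shield}
7. backplane@(0, 1, 0) [+x clear] — {backplane, bezel, duct, fan, heatsink, module, shield}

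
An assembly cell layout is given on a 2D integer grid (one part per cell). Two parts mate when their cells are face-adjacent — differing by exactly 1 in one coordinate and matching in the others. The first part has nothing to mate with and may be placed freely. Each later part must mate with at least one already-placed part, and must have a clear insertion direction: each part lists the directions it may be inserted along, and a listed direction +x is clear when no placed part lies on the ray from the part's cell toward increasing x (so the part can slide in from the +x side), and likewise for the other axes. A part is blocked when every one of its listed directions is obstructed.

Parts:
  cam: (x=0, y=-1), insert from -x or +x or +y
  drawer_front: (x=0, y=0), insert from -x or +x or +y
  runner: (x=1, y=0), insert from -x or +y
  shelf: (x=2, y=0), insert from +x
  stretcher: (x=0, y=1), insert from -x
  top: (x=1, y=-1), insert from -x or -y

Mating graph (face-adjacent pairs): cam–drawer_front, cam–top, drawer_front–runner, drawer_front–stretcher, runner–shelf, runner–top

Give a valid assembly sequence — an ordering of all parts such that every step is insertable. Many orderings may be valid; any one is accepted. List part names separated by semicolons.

cam; top; runner; shelf; drawer_front; stretcher

1. cam@(0, -1) [-x clear] — {cam}
2. top@(1, -1) [-y clear] — {cam, top}
3. runner@(1, 0) [-x clear] — {cam, runner, top}
4. shelf@(2, 0) [+x clear] — {cam, runner, shelf, top}
5. drawer_front@(0, 0) [-x clear] — {cam, drawer_front, runner, shelf, top}
6. stretcher@(0, 1) [-x clear] — {cam, drawer_front, runner, shelf, stretcher, top}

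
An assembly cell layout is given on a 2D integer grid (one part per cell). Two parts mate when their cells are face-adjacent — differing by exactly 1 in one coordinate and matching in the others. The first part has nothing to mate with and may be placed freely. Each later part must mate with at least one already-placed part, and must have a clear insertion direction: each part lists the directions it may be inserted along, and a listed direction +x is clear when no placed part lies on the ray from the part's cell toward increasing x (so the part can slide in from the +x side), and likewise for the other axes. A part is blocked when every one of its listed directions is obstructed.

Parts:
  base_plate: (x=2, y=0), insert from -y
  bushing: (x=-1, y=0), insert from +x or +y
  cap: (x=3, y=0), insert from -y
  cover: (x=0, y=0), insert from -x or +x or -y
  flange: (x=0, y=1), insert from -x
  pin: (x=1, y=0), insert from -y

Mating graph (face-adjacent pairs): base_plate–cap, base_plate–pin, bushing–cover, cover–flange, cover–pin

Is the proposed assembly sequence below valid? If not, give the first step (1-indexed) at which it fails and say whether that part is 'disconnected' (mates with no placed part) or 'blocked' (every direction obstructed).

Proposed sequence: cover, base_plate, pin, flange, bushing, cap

Invalid at step 2 (disconnected)

1. cover@(0, 0) [-x clear] — {cover}
2. base_plate@(2, 0) — no placed neighbour ⇒ disconnected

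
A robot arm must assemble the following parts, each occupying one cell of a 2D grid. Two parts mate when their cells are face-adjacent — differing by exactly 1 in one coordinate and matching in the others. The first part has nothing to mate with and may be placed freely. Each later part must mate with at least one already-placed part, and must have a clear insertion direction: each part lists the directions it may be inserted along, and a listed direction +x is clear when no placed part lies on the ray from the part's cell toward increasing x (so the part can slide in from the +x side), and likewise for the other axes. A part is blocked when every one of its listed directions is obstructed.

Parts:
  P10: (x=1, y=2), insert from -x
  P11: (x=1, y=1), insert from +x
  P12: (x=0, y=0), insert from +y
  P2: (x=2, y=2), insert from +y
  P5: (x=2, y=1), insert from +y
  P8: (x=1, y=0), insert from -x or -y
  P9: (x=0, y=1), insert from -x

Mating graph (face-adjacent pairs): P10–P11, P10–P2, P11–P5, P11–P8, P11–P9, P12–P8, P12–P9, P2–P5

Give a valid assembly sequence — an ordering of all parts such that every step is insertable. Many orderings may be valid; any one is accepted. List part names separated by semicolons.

P12; P8; P11; P10; P5; P2; P9

1. P12@(0, 0) [+y clear] — {P12}
2. P8@(1, 0) [-y clear] — {P12, P8}
3. P11@(1, 1) [+x clear] — {P11, P12, P8}
4. P10@(1, 2) [-x clear] — {P10, P11, P12, P8}
5. P5@(2, 1) [+y clear] — {P10, P11, P12, P5, P8}
6. P2@(2, 2) [+y clear] — {P10, P11, P12, P2, P5, P8}
7. P9@(0, 1) [-x clear] — {P10, P11, P12, P2, P5, P8, P9}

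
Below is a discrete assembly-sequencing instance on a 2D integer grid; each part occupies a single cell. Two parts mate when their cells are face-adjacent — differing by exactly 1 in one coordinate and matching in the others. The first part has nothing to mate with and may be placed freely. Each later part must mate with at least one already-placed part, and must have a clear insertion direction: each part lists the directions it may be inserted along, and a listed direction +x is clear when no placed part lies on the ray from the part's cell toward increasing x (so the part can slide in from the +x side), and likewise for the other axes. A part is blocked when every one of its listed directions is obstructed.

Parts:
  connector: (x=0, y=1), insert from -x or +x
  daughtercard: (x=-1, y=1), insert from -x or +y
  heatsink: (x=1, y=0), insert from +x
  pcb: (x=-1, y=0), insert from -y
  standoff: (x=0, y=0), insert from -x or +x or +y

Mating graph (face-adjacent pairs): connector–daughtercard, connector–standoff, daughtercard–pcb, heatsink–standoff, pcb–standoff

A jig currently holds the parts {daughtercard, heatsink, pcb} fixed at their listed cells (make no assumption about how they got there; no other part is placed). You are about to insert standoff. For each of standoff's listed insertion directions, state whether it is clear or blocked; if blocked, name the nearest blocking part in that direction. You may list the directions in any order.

-x: nearest on ray is pcb@(-1, 0) ⇒ blocked
+x: nearest on ray is heatsink@(1, 0) ⇒ blocked
+y: ray from standoff(0, 0) has no placed part ⇒ clear

+x: blocked by heatsink; +y: clear; -x: blocked by pcb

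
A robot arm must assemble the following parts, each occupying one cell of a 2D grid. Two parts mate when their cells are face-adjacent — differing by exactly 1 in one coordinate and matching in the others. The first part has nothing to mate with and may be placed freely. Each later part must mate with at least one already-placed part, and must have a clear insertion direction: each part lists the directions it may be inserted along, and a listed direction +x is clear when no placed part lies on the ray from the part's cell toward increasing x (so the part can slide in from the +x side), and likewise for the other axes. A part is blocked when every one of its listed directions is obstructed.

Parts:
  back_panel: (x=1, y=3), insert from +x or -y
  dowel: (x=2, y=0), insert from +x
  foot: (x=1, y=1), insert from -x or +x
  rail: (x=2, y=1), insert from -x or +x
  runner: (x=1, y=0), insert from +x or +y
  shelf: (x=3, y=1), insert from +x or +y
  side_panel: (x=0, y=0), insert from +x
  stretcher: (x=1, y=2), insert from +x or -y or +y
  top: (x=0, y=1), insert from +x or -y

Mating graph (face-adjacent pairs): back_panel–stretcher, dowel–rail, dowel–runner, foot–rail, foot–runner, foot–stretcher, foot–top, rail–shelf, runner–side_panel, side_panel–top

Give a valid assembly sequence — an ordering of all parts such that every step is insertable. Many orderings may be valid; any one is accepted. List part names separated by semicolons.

foot; rail; stretcher; top; side_panel; runner; dowel; back_panel; shelf

1. foot@(1, 1) [-x clear] — {foot}
2. rail@(2, 1) [+x clear] — {foot, rail}
3. stretcher@(1, 2) [+x clear] — {foot, rail, stretcher}
4. top@(0, 1) [-y clear] — {foot, rail, stretcher, top}
5. side_panel@(0, 0) [+x clear] — {foot, rail, side_panel, stretcher, top}
6. runner@(1, 0) [+x clear] — {foot, rail, runner, side_panel, stretcher, top}
7. dowel@(2, 0) [+x clear] — {dowel, foot, rail, runner, side_panel, stretcher, top}
8. back_panel@(1, 3) [+x clear] — {back_panel, dowel, foot, rail, runner, side_panel, stretcher, top}
9. shelf@(3, 1) [+x clear] — {back_panel, dowel, foot, rail, runner, shelf, side_panel, stretcher, top}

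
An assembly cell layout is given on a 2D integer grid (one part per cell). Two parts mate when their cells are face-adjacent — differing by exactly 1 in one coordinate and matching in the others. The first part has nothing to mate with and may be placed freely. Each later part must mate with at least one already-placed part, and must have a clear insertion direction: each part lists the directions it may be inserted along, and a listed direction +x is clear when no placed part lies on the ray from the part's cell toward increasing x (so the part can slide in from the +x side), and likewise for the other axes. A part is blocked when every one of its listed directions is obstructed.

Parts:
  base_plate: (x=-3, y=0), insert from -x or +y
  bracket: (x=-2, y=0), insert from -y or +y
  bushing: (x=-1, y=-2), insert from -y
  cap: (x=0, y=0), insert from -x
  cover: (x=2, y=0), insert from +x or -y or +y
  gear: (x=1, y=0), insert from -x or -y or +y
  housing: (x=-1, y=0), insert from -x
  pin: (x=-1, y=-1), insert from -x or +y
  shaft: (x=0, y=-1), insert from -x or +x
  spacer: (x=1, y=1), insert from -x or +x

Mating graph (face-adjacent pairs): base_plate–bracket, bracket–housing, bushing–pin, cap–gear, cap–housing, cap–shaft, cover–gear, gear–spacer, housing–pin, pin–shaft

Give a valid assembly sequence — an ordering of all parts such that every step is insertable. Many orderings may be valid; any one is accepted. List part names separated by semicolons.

spacer; gear; cap; housing; bracket; base_plate; pin; shaft; bushing; cover

1. spacer@(1, 1) [-x clear] — {spacer}
2. gear@(1, 0) [-x clear] — {gear, spacer}
3. cap@(0, 0) [-x clear] — {cap, gear, spacer}
4. housing@(-1, 0) [-x clear] — {cap, gear, housing, spacer}
5. bracket@(-2, 0) [-y clear] — {bracket, cap, gear, housing, spacer}
6. base_plate@(-3, 0) [-x clear] — {base_plate, bracket, cap, gear, housing, spacer}
7. pin@(-1, -1) [-x clear] — {base_plate, bracket, cap, gear, housing, pin, spacer}
8. shaft@(0, -1) [+x clear] — {base_plate, bracket, cap, gear, housing, pin, shaft, spacer}
9. bushing@(-1, -2) [-y clear] — {base_plate, bracket, bushing, cap, gear, housing, pin, shaft, spacer}
10. cover@(2, 0) [+x clear] — {base_plate, bracket, bushing, cap, cover, gear, housing, pin, shaft, spacer}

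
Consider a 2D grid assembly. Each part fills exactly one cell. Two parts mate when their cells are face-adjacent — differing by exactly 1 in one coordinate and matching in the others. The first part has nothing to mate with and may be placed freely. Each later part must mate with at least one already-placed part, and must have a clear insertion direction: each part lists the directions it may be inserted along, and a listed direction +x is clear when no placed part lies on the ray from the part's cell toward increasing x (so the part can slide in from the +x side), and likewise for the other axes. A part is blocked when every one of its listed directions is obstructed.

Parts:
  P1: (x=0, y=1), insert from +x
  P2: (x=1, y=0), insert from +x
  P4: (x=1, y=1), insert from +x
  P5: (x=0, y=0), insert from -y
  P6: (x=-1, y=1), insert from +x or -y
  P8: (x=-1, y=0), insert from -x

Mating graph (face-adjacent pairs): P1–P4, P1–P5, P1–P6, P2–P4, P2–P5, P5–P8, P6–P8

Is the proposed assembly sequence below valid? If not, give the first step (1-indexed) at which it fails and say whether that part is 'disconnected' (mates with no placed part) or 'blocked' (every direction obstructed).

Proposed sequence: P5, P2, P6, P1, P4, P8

Invalid at step 3 (disconnected)

1. P5@(0, 0) [-y clear] — {P5}
2. P2@(1, 0) [+x clear] — {P2, P5}
3. P6@(-1, 1) — no placed neighbour ⇒ disconnected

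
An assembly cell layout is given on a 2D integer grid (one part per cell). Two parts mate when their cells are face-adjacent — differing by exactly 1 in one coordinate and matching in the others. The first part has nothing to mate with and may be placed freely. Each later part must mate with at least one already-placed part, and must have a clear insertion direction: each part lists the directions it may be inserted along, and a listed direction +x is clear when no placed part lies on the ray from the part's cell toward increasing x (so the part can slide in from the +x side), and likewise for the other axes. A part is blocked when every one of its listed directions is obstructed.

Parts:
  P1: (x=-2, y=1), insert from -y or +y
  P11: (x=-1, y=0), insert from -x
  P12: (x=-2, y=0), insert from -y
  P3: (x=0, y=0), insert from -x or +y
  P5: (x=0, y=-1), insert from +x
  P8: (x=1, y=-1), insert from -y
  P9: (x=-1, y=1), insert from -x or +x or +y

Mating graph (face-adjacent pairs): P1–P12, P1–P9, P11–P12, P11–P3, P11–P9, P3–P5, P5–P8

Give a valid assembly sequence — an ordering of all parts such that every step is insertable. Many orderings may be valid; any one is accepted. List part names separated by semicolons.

P9; P11; P12; P3; P1; P5; P8

1. P9@(-1, 1) [-x clear] — {P9}
2. P11@(-1, 0) [-x clear] — {P11, P9}
3. P12@(-2, 0) [-y clear] — {P11, P12, P9}
4. P3@(0, 0) [+y clear] — {P11, P12, P3, P9}
5. P1@(-2, 1) [+y clear] — {P1, P11, P12, P3, P9}
6. P5@(0, -1) [+x clear] — {P1, P11, P12, P3, P5, P9}
7. P8@(1, -1) [-y clear] — {P1, P11, P12, P3, P5, P8, P9}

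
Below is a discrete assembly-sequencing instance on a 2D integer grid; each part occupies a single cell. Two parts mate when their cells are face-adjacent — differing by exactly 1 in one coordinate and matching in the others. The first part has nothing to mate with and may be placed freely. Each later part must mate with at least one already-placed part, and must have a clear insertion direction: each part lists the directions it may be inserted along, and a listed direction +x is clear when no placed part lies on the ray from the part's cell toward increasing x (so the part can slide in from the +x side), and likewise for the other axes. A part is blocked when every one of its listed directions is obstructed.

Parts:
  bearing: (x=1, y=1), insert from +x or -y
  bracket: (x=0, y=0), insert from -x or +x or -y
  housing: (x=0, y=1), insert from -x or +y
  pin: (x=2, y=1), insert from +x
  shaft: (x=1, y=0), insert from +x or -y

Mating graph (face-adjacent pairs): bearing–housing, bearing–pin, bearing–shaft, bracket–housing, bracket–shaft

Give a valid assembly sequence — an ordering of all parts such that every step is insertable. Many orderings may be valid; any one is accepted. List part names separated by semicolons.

bracket; housing; bearing; shaft; pin

1. bracket@(0, 0) [-x clear] — {bracket}
2. housing@(0, 1) [-x clear] — {bracket, housing}
3. bearing@(1, 1) [+x clear] — {bearing, bracket, housing}
4. shaft@(1, 0) [+x clear] — {bearing, bracket, housing, shaft}
5. pin@(2, 1) [+x clear] — {bearing, bracket, housing, pin, shaft}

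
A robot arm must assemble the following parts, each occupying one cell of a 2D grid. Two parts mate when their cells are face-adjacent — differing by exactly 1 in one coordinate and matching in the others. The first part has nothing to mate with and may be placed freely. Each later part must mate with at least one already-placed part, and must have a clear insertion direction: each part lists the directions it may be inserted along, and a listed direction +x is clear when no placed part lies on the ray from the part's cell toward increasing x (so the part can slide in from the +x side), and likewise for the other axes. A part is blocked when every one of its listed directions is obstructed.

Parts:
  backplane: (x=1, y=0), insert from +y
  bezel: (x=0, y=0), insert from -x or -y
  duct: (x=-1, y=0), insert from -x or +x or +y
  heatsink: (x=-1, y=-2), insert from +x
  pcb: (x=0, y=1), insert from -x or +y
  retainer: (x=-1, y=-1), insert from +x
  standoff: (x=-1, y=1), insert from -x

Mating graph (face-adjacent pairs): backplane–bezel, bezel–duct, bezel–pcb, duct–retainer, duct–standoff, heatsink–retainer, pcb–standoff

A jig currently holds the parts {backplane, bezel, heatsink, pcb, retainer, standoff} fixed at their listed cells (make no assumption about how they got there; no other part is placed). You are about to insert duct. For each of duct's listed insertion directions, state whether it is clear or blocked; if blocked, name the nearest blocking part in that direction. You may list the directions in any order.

-x: ray from duct(-1, 0) has no placed part ⇒ clear
+x: nearest on ray is bezel@(0, 0) ⇒ blocked
+y: nearest on ray is standoff@(-1, 1) ⇒ blocked

+x: blocked by bezel; +y: blocked by standoff; -x: clear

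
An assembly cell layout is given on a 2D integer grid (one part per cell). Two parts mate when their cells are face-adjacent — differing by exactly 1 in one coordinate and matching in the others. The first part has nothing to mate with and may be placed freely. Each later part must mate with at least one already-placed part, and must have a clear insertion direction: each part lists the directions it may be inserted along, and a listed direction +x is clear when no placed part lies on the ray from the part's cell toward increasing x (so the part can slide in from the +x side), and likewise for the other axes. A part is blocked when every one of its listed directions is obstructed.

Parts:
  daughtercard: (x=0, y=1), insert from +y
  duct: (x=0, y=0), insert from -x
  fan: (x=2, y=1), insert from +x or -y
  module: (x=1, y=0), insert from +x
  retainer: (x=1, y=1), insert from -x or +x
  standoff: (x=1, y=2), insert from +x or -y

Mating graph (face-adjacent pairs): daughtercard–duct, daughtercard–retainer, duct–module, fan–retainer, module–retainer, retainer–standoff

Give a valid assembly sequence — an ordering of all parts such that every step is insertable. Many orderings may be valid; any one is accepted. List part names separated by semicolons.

standoff; retainer; module; duct; daughtercard; fan

1. standoff@(1, 2) [+x clear] — {standoff}
2. retainer@(1, 1) [-x clear] — {retainer, standoff}
3. module@(1, 0) [+x clear] — {module, retainer, standoff}
4. duct@(0, 0) [-x clear] — {duct, module, retainer, standoff}
5. daughtercard@(0, 1) [+y clear] — {daughtercard, duct, module, retainer, standoff}
6. fan@(2, 1) [+x clear] — {daughtercard, duct, fan, module, retainer, standoff}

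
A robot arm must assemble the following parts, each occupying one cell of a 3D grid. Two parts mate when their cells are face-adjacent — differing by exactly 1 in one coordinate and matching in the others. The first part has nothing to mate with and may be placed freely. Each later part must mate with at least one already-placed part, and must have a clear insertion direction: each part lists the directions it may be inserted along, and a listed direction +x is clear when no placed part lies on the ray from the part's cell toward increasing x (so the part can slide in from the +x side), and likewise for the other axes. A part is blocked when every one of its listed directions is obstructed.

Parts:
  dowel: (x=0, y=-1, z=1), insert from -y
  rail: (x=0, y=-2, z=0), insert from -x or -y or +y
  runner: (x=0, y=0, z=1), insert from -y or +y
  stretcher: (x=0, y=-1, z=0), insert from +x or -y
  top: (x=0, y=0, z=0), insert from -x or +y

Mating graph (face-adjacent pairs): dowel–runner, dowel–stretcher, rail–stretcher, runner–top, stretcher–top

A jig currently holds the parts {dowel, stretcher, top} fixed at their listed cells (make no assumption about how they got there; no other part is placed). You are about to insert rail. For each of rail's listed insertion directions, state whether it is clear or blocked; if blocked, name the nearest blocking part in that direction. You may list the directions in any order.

+y: blocked by stretcher; -x: clear; -y: clear

-x: ray from rail(0, -2, 0) has no placed part ⇒ clear
-y: ray from rail(0, -2, 0) has no placed part ⇒ clear
+y: nearest on ray is stretcher@(0, -1, 0) ⇒ blocked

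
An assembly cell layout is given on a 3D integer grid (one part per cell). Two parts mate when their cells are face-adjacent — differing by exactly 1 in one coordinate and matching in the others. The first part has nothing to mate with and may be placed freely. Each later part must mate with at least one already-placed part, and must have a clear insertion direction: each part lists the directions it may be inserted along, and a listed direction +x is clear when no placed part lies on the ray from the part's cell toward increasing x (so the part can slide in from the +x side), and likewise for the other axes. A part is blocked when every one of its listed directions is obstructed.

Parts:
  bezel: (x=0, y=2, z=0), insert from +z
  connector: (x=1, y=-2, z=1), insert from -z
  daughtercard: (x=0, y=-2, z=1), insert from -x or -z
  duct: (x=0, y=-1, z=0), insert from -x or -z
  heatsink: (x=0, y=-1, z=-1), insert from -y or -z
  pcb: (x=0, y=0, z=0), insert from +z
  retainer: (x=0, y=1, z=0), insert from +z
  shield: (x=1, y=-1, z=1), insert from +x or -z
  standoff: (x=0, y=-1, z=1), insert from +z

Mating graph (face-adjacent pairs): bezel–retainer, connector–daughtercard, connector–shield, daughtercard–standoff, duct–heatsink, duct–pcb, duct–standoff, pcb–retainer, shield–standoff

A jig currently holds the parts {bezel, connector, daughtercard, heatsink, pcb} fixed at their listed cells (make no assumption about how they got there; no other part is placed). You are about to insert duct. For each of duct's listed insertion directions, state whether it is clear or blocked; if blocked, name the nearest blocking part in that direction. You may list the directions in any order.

-x: clear; -z: blocked by heatsink

-x: ray from duct(0, -1, 0) has no placed part ⇒ clear
-z: nearest on ray is heatsink@(0, -1, -1) ⇒ blocked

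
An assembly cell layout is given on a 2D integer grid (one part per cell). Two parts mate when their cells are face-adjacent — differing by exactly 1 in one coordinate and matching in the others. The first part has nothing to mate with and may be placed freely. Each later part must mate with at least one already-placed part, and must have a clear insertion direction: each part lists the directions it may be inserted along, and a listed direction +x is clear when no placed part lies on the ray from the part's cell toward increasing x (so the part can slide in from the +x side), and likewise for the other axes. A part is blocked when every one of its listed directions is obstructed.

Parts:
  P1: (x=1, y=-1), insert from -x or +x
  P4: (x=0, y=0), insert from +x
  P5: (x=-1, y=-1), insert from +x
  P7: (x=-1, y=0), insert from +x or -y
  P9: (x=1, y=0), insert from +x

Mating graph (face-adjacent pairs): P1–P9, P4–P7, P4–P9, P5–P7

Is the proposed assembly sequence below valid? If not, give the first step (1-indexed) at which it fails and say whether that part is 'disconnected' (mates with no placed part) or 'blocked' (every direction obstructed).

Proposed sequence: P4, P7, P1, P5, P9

1. P4@(0, 0) [+x clear] — {P4}
2. P7@(-1, 0) [-y clear] — {P4, P7}
3. P1@(1, -1) — no placed neighbour ⇒ disconnected

Invalid at step 3 (disconnected)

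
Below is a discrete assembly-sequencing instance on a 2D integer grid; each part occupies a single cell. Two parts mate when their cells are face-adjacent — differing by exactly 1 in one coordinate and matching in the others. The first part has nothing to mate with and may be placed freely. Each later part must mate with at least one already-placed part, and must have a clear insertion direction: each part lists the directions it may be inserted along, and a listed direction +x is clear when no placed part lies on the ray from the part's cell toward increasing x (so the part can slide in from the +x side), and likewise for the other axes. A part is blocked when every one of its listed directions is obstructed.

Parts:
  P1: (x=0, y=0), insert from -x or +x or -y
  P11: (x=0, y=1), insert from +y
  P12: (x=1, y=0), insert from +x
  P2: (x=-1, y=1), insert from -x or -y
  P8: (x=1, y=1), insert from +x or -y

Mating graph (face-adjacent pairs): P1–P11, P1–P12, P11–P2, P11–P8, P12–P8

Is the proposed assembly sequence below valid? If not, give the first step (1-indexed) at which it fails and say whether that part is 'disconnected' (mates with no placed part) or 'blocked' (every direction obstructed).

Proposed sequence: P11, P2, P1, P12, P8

Valid

1. P11@(0, 1) [+y clear] — {P11}
2. P2@(-1, 1) [-x clear] — {P11, P2}
3. P1@(0, 0) [-x clear] — {P1, P11, P2}
4. P12@(1, 0) [+x clear] — {P1, P11, P12, P2}
5. P8@(1, 1) [+x clear] — {P1, P11, P12, P2, P8}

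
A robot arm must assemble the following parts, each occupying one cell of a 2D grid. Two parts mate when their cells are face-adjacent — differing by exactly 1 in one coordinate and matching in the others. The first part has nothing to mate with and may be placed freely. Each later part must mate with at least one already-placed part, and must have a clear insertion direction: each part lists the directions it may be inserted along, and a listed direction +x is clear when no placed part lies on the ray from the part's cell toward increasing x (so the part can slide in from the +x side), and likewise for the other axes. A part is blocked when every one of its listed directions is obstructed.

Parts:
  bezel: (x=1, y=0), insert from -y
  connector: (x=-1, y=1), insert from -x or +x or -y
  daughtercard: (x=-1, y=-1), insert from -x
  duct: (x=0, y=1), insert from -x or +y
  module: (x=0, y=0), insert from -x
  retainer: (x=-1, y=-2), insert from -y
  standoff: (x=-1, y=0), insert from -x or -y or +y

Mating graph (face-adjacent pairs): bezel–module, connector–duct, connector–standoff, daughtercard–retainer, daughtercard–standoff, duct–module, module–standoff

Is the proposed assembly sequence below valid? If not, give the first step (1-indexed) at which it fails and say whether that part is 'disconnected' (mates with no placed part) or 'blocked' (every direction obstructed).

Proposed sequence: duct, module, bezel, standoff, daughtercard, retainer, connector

Valid

1. duct@(0, 1) [-x clear] — {duct}
2. module@(0, 0) [-x clear] — {duct, module}
3. bezel@(1, 0) [-y clear] — {bezel, duct, module}
4. standoff@(-1, 0) [-x clear] — {bezel, duct, module, standoff}
5. daughtercard@(-1, -1) [-x clear] — {bezel, daughtercard, duct, module, standoff}
6. retainer@(-1, -2) [-y clear] — {bezel, daughtercard, duct, module, retainer, standoff}
7. connector@(-1, 1) [-x clear] — {bezel, connector, daughtercard, duct, module, retainer, standoff}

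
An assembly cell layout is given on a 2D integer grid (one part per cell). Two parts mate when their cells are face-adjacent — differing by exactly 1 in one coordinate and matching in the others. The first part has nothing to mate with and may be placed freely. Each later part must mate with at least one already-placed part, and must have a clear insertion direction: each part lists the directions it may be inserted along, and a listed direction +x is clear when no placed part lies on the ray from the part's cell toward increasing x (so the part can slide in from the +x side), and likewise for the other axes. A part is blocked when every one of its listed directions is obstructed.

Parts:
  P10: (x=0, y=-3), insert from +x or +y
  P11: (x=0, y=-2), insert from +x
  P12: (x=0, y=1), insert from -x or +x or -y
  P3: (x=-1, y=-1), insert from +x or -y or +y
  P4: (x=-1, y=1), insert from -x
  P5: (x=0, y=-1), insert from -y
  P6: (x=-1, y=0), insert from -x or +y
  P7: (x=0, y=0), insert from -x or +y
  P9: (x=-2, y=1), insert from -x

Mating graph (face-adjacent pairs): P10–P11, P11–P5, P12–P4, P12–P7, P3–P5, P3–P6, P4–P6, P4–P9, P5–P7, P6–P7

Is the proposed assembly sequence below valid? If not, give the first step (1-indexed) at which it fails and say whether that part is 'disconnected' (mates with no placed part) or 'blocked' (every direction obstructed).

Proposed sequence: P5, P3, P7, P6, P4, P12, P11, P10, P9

1. P5@(0, -1) [-y clear] — {P5}
2. P3@(-1, -1) [-y clear] — {P3, P5}
3. P7@(0, 0) [-x clear] — {P3, P5, P7}
4. P6@(-1, 0) [-x clear] — {P3, P5, P6, P7}
5. P4@(-1, 1) [-x clear] — {P3, P4, P5, P6, P7}
6. P12@(0, 1) [+x clear] — {P12, P3, P4, P5, P6, P7}
7. P11@(0, -2) [+x clear] — {P11, P12, P3, P4, P5, P6, P7}
8. P10@(0, -3) [+x clear] — {P10, P11, P12, P3, P4, P5, P6, P7}
9. P9@(-2, 1) [-x clear] — {P10, P11, P12, P3, P4, P5, P6, P7, P9}

Valid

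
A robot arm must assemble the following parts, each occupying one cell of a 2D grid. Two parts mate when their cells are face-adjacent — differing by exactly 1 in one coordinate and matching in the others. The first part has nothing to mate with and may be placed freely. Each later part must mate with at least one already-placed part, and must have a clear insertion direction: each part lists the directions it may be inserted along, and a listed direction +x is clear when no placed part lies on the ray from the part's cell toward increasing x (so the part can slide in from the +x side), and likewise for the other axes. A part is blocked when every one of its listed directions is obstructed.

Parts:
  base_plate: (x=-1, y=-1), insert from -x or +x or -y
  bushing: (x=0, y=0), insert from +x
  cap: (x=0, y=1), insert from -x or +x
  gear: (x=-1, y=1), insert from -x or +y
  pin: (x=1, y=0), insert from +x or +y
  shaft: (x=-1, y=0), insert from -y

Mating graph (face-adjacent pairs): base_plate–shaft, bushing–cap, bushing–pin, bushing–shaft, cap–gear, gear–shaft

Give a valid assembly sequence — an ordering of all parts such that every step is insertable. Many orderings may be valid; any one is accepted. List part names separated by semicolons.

gear; cap; bushing; pin; shaft; base_plate

1. gear@(-1, 1) [-x clear] — {gear}
2. cap@(0, 1) [+x clear] — {cap, gear}
3. bushing@(0, 0) [+x clear] — {bushing, cap, gear}
4. pin@(1, 0) [+x clear] — {bushing, cap, gear, pin}
5. shaft@(-1, 0) [-y clear] — {bushing, cap, gear, pin, shaft}
6. base_plate@(-1, -1) [-x clear] — {base_plate, bushing, cap, gear, pin, shaft}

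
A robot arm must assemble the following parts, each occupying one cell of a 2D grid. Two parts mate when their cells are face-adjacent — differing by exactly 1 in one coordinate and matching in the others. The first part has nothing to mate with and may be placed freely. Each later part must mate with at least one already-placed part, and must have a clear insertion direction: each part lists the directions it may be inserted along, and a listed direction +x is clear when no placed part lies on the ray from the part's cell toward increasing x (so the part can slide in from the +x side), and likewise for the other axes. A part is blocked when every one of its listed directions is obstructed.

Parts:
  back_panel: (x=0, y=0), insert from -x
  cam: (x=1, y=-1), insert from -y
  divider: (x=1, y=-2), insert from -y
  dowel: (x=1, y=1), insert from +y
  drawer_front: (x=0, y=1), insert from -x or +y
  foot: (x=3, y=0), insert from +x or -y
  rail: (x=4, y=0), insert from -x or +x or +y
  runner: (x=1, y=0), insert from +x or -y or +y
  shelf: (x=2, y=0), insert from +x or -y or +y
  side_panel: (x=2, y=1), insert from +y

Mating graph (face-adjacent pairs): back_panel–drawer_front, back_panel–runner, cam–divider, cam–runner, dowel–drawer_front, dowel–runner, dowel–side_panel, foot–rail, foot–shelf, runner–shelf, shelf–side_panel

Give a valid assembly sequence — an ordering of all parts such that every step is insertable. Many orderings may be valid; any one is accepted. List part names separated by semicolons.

foot; shelf; side_panel; runner; cam; rail; back_panel; drawer_front; dowel; divider

1. foot@(3, 0) [+x clear] — {foot}
2. shelf@(2, 0) [-y clear] — {foot, shelf}
3. side_panel@(2, 1) [+y clear] — {foot, shelf, side_panel}
4. runner@(1, 0) [-y clear] — {foot, runner, shelf, side_panel}
5. cam@(1, -1) [-y clear] — {cam, foot, runner, shelf, side_panel}
6. rail@(4, 0) [+x clear] — {cam, foot, rail, runner, shelf, side_panel}
7. back_panel@(0, 0) [-x clear] — {back_panel, cam, foot, rail, runner, shelf, side_panel}
8. drawer_front@(0, 1) [-x clear] — {back_panel, cam, drawer_front, foot, rail, runner, shelf, side_panel}
9. dowel@(1, 1) [+y clear] — {back_panel, cam, dowel, drawer_front, foot, rail, runner, shelf, side_panel}
10. divider@(1, -2) [-y clear] — {back_panel, cam, divider, dowel, drawer_front, foot, rail, runner, shelf, side_panel}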